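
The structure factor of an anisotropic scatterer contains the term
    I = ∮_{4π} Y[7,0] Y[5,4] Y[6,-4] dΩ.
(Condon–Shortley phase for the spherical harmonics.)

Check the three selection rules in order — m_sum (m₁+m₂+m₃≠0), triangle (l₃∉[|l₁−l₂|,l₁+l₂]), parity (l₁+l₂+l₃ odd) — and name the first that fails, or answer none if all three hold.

azimuthal sum: 0 + 4 − 4 = 0  ✓
2 ≤ 6 ≤ 12 (triangle on l)  ✓
L = 7 + 5 + 6 = 18 (even)  ✓

none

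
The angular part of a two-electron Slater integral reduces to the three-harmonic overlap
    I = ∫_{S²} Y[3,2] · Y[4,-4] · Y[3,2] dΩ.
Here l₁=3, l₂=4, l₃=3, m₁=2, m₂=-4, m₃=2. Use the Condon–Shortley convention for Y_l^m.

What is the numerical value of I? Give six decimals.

0.214561

Rules hold: Σm=0, L=10 even, 1≤3≤7.
N = 7·9·7 = 441
Δ = 4!·2!·4!/11! = 1/34650
Racah Σ t=1..3: t=1:−1/72 t=2:+1/16 t=3:−1/72 = 5/144
⇒ 3j(3 4 3; 0 0 0)² = 2/77, sgn -1
Racah Σ t=0..0: t=0:+1/576 = 1/576
⇒ 3j(3 4 3; 2 -4 2)² = 5/99, sgn -1
4πI² = N·(3j₀)²·(3jₘ)² = 70/121
I = +1·√(0.578512/4π) = 0.21456131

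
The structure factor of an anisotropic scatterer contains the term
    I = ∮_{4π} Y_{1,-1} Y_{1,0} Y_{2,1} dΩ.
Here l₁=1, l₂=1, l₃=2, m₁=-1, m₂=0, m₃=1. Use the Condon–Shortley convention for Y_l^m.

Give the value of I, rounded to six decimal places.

-0.218510

Checks pass: Σm=0; 4 even; l₃=2∈[0,2].
(2·1+1)(2·1+1)(2·2+1) = 45
Δ: 0! 2! 2! / 5! → 1/30
sum: t=0:+1/1 = 1/1
3j²(1 1 2; 0 0 0) = Δ·Π!·Σ² = 2/15  (sign +1)
sum: t=0:+1/2 = 1/2
3j²(1 1 2; -1 0 1) = Δ·Π!·Σ² = 1/10  (sign -1)
combine: 4πI² = 45·2/15·1/10 = 3/5
take √, sign -1: I = -0.21850969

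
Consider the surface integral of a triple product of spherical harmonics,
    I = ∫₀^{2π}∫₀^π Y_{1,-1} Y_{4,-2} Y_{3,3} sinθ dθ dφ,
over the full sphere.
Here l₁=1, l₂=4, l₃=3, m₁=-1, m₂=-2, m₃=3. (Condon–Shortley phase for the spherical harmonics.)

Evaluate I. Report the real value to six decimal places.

m-sum 0 ✓  L=8 even ✓  3≤3≤5 ✓
Π(2lᵢ+1) = 3×9×7 = 189
triangle coeff Δ(1,4,3) = 1/252
Σ_t [1,1]: t=1:−1/36 = -1/36
(3j)²=4/63 [(1 4 3; 0 0 0)], sign=+1
Σ_t [2,2]: t=2:+1/1440 = 1/1440
(3j)²=1/252 [(1 4 3; -1 -2 3)], sign=+1
⇒ 4πI² = 1/21
I = (+1)√(1/21/(4π)) = 0.06155813

0.061558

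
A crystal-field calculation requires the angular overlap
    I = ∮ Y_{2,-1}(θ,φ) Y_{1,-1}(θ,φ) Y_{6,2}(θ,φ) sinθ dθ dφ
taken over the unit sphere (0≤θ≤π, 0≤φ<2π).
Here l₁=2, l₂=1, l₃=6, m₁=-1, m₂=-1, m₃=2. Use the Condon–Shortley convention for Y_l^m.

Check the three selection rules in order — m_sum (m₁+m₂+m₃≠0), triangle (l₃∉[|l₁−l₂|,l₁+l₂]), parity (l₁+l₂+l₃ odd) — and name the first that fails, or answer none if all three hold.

triangle

azimuthal sum: -1 − 1 + 2 = 0  ✓
1 ≤ 6 ≤ 3 (triangle on l)  ✗
L = 2 + 1 + 6 = 9 (odd)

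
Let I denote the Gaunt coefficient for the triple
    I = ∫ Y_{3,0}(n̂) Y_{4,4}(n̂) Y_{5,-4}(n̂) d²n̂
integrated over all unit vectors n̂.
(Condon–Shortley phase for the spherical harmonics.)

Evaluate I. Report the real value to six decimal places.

m-sum 0 ✓  L=12 even ✓  1≤5≤7 ✓
Π(2lᵢ+1) = 7×9×11 = 693
triangle coeff Δ(3,4,5) = 1/180180
Σ_t [0,2]: t=0:+1/576 t=1:−1/144 t=2:+1/576 = -1/288
(3j)²=20/1001 [(3 4 5; 0 0 0)], sign=+1
Σ_t [2,2]: t=2:+1/8640 = 1/8640
(3j)²=28/715 [(3 4 5; 0 4 -4)], sign=-1
⇒ 4πI² = 1008/1859
I = (-1)√(1008/1859/(4π)) = -0.20772350

-0.207724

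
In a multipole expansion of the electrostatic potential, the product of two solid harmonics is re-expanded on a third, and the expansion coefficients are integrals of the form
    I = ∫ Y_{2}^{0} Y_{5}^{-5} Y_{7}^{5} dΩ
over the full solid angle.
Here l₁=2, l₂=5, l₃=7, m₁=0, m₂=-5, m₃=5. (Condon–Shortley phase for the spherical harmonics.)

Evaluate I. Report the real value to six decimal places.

Rules hold: Σm=0, L=14 even, 3≤7≤7.
N = 5·11·15 = 825
Δ = 0!·4!·10!/15! = 1/15015
Racah Σ t=0..0: t=0:+1/57600 = 1/57600
⇒ 3j(2 5 7; 0 0 0)² = 21/715, sgn -1
Racah Σ t=0..0: t=0:+1/14515200 = 1/14515200
⇒ 3j(2 5 7; 0 -5 5)² = 2/455, sgn +1
4πI² = N·(3j₀)²·(3jₘ)² = 18/169
I = -1·√(0.106509/4π) = -0.09206360

-0.092064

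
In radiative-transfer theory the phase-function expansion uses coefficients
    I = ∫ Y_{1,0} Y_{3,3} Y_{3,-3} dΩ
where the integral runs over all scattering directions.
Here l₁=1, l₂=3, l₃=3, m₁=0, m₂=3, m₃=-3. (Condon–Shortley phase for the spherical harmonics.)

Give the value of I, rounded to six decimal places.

Σlᵢ=7 odd — θ-integrand is odd under cosθ→−cosθ; I=0

0.000000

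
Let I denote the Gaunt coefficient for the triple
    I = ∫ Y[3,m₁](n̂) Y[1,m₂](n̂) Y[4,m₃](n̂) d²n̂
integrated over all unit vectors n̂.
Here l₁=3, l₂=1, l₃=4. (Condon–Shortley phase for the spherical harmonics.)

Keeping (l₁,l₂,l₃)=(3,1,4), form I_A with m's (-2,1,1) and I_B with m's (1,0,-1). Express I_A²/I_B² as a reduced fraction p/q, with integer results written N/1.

Shared (l₁,l₂,l₃)=(3,1,4): N and (l;000)² cancel in I_A²/I_B².
A: Δ = 0!·6!·2!/9! = 1/252; Racah Σ t=0..0: t=0:+1/240 = 1/240; ⇒ 3j(3 1 4; -2 1 1)² = 1/84, sgn -1
B: Δ = 0!·6!·2!/9! = 1/252; Racah Σ t=0..0: t=0:+1/48 = 1/48; ⇒ 3j(3 1 4; 1 0 -1)² = 5/84, sgn -1
I_A²/I_B² = (1/84)/(5/84) = 1/5

1/5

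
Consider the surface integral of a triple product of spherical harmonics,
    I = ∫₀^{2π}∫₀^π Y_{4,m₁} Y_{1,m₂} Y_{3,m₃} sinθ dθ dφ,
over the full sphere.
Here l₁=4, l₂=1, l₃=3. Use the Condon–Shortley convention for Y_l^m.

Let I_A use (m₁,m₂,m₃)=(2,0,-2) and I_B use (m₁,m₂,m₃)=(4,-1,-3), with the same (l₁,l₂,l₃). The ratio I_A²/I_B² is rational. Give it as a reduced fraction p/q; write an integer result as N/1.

Same 4,1,3: normalisation and zero-m 3j drop out of the ratio.
A: Δ: 2! 6! 0! / 9! → 1/252; sum: t=1:−1/120 = -1/120; 3j²(4 1 3; 2 0 -2) = Δ·Π!·Σ² = 1/21  (sign +1)
B: Δ: 2! 6! 0! / 9! → 1/252; sum: t=0:+1/1440 = 1/1440; 3j²(4 1 3; 4 -1 -3) = Δ·Π!·Σ² = 1/9  (sign +1)
I_A²/I_B² = (1/21)/(1/9) = 3/7

3/7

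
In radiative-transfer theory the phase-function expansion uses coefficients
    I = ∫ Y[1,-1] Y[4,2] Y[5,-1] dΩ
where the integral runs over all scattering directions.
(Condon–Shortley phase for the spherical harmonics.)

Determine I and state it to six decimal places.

-0.120286

Rules hold: Σm=0, L=10 even, 3≤5≤5.
N = 3·9·11 = 297
Δ = 0!·2!·8!/11! = 1/495
Racah Σ t=0..0: t=0:+1/576 = 1/576
⇒ 3j(1 4 5; 0 0 0)² = 5/99, sgn -1
Racah Σ t=0..0: t=0:+1/2880 = 1/2880
⇒ 3j(1 4 5; -1 2 -1)² = 2/165, sgn +1
4πI² = N·(3j₀)²·(3jₘ)² = 2/11
I = -1·√(0.181818/4π) = -0.12028562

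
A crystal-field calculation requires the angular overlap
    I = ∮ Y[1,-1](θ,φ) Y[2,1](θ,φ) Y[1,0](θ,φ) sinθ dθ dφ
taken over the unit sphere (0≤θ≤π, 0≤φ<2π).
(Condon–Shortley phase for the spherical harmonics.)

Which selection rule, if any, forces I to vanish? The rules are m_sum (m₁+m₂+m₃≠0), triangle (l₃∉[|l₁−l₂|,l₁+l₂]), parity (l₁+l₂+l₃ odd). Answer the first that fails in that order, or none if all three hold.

azimuthal sum: -1 + 1 + 0 = 0  ✓
1 ≤ 1 ≤ 3 (triangle on l)  ✓
L = 1 + 2 + 1 = 4 (even)  ✓

none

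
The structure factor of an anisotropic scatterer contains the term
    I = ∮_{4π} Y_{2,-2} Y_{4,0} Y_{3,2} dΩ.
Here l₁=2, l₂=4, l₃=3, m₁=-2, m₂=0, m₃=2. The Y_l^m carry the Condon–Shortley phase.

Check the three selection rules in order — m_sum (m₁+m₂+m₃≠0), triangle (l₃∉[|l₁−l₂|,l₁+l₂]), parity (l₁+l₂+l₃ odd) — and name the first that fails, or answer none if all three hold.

Σmᵢ = 0  ✓
l₃∈[|l₁−l₂|,l₁+l₂]=[2,6], have l₃=3  ✓
Σlᵢ = 9 ⇒ odd  ✗

parity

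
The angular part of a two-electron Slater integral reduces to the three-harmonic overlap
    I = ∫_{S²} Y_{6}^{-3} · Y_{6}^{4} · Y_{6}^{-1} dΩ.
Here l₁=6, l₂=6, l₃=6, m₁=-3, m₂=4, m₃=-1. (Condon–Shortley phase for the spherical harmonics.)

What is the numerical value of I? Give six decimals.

m-sum 0 ✓  L=18 even ✓  0≤6≤12 ✓
Π(2lᵢ+1) = 13×13×13 = 2197
triangle coeff Δ(6,6,6) = 1/325909584
Σ_t [0,6]: t=0:+1/373248000 t=1:−1/1728000 t=2:+1/110592 t=3:−1/46656 t=4:+1/110592 t=5:−1/1728000 t=6:+1/373248000 = -7/1555200
(3j)²=400/46189 [(6 6 6; 0 0 0)], sign=-1
Σ_t [4,6]: t=4:+1/4147200 t=5:−1/691200 t=6:+1/1244160 = -1/2488320
(3j)²=875/184756 [(6 6 6; -3 4 -1)], sign=+1
⇒ 4πI² = 1137500/12623809
I = (-1)√(1137500/12623809/(4π)) = -0.08467897

-0.084679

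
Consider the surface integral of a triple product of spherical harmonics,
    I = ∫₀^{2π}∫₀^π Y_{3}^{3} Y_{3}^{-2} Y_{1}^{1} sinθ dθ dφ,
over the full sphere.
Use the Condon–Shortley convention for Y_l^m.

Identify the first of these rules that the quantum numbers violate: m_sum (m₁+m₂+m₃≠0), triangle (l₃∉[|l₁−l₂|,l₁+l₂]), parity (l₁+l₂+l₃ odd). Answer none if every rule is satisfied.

Σmᵢ = 2  ✗
l₃∈[|l₁−l₂|,l₁+l₂]=[0,6], have l₃=1
Σlᵢ = 7 ⇒ odd

m_sum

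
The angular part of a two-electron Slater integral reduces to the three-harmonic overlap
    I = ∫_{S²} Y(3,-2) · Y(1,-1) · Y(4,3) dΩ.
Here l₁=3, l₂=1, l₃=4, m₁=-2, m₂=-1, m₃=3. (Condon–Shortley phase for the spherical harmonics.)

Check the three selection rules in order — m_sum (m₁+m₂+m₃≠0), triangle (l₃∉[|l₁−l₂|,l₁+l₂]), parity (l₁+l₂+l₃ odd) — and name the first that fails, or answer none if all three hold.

none

m₁+m₂+m₃ = -2 − 1 + 3 = 0  ✓
triangle: |3−1|=2 ≤ l₃=4 ≤ 3+1=4  ✓
parity: l₁+l₂+l₃ = 8 is even  ✓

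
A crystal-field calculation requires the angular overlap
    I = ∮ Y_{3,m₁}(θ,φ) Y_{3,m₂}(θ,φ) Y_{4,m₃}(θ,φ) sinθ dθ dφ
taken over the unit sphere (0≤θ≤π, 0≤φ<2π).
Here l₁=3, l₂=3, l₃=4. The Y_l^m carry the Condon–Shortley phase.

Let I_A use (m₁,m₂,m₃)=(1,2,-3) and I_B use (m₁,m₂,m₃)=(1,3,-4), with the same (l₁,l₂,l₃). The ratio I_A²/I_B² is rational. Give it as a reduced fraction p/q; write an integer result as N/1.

l's match ⇒ only the (l;m) 3-j factors differ between A and B.
A: triangle coeff Δ(3,3,4) = 1/34650; Σ_t [1,2]: t=1:−1/144 t=2:+1/288 = -1/288; (3j)²=1/99 [(3 3 4; 1 2 -3)], sign=+1
B: triangle coeff Δ(3,3,4) = 1/34650; Σ_t [2,2]: t=2:+1/1152 = 1/1152; (3j)²=1/33 [(3 3 4; 1 3 -4)], sign=+1
I_A²/I_B² = (1/99)/(1/33) = 1/3

1/3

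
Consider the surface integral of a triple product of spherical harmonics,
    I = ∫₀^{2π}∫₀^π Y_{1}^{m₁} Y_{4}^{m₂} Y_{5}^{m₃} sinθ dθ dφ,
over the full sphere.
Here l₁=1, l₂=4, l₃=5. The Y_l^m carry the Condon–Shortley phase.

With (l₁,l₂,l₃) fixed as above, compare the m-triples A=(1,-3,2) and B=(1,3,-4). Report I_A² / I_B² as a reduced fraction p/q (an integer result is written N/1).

1/12

l's match ⇒ only the (l;m) 3-j factors differ between A and B.
A: triangle coeff Δ(1,4,5) = 1/495; Σ_t [0,0]: t=0:+1/10080 = 1/10080; (3j)²=1/165 [(1 4 5; 1 -3 2)], sign=-1
B: triangle coeff Δ(1,4,5) = 1/495; Σ_t [0,0]: t=0:+1/10080 = 1/10080; (3j)²=4/55 [(1 4 5; 1 3 -4)], sign=-1
I_A²/I_B² = (1/165)/(4/55) = 1/12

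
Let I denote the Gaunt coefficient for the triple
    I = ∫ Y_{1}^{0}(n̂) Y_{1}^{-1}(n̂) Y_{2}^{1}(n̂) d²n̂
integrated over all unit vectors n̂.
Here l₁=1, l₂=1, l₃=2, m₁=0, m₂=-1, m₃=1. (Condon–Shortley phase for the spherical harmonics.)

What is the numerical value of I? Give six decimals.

Rules hold: Σm=0, L=4 even, 0≤2≤2.
N = 3·3·5 = 45
Δ = 0!·2!·2!/5! = 1/30
Racah Σ t=0..0: t=0:+1/1 = 1/1
⇒ 3j(1 1 2; 0 0 0)² = 2/15, sgn +1
Racah Σ t=0..0: t=0:+1/2 = 1/2
⇒ 3j(1 1 2; 0 -1 1)² = 1/10, sgn -1
4πI² = N·(3j₀)²·(3jₘ)² = 3/5
I = -1·√(0.6/4π) = -0.21850969

-0.218510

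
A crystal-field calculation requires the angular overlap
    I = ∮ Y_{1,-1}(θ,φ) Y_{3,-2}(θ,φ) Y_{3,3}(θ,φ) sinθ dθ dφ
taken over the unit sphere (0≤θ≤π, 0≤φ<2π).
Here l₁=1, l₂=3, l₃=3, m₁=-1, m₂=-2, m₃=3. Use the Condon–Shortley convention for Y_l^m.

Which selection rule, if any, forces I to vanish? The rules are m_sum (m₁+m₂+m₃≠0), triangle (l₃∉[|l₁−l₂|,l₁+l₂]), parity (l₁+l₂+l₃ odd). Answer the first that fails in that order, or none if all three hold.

parity

Σmᵢ = 0  ✓
l₃∈[|l₁−l₂|,l₁+l₂]=[2,4], have l₃=3  ✓
Σlᵢ = 7 ⇒ odd  ✗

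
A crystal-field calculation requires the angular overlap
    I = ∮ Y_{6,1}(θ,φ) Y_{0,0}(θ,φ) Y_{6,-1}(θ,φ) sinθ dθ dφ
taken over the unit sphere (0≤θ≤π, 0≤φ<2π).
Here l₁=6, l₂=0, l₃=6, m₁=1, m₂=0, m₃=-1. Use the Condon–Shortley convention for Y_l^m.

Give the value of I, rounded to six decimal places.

Rules hold: Σm=0, L=12 even, 6≤6≤6.
N = 13·1·13 = 169
Δ = 0!·12!·0!/13! = 1/13
Racah Σ t=0..0: t=0:+1/518400 = 1/518400
⇒ 3j(6 0 6; 0 0 0)² = 1/13, sgn +1
Racah Σ t=0..0: t=0:+1/604800 = 1/604800
⇒ 3j(6 0 6; 1 0 -1)² = 1/13, sgn -1
4πI² = N·(3j₀)²·(3jₘ)² = 1/1
I = -1·√(1/4π) = -0.28209479

-0.282095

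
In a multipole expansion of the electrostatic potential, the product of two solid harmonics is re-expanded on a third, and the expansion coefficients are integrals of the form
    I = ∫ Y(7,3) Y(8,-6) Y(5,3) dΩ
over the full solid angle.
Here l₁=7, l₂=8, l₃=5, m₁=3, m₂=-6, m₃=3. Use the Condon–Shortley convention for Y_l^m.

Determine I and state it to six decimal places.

m-sum 0 ✓  L=20 even ✓  1≤5≤15 ✓
Π(2lᵢ+1) = 15×17×11 = 2805
triangle coeff Δ(7,8,5) = 1/814773960
Σ_t [3,7]: t=3:−1/87091200 t=4:+1/4976640 t=5:−1/2073600 t=6:+1/4976640 t=7:−1/87091200 = -1/9676800
(3j)²=360/46189 [(7 8 5; 0 0 0)], sign=+1
Σ_t [0,2]: t=0:+1/4180377600 t=1:−1/261273600 t=2:+1/232243200 = 1/1393459200
(3j)²=1/1292 [(7 8 5; 3 -6 3)], sign=+1
⇒ 4πI² = 1350/79781
I = (+1)√(1350/79781/(4π)) = 0.03669545

0.036695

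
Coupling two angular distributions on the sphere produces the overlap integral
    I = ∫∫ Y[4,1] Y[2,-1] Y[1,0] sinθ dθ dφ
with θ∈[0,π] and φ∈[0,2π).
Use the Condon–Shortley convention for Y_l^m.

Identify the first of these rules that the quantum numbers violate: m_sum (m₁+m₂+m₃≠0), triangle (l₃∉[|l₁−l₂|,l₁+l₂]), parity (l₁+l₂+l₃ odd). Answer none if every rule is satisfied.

m₁+m₂+m₃ = 1 − 1 + 0 = 0  ✓
triangle: |4−2|=2 ≤ l₃=1 ≤ 4+2=6  ✗
parity: l₁+l₂+l₃ = 7 is odd

triangle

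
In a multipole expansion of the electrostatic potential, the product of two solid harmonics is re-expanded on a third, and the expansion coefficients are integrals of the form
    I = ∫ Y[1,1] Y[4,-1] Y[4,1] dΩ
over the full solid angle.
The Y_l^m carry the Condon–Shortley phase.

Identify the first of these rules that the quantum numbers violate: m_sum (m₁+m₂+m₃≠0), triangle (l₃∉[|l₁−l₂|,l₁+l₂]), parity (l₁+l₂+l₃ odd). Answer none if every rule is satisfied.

m_sum

m₁+m₂+m₃ = 1 − 1 + 1 = 1  ✗
triangle: |1−4|=3 ≤ l₃=4 ≤ 1+4=5
parity: l₁+l₂+l₃ = 9 is odd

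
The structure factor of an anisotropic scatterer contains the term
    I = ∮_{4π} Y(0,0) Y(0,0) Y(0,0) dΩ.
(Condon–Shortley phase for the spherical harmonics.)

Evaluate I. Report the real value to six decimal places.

0.282095

m-sum 0 ✓  L=0 even ✓  0≤0≤0 ✓
Π(2lᵢ+1) = 1×1×1 = 1
triangle coeff Δ(0,0,0) = 1/1
Σ_t [0,0]: t=0:+1/1 = 1/1
(3j)²=1/1 [(0 0 0; 0 0 0)], sign=+1
(m-triple is (0,0,0) — same symbol as above.)
⇒ 4πI² = 1/1
I = (+1)√(1/1/(4π)) = 0.28209479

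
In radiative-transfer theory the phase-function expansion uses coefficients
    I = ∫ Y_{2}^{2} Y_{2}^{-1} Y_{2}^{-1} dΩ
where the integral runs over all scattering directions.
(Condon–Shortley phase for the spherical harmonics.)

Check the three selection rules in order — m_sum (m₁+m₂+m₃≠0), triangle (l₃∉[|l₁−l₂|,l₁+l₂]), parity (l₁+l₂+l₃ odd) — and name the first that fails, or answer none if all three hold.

none

m₁+m₂+m₃ = 2 − 1 − 1 = 0  ✓
triangle: |2−2|=0 ≤ l₃=2 ≤ 2+2=4  ✓
parity: l₁+l₂+l₃ = 6 is even  ✓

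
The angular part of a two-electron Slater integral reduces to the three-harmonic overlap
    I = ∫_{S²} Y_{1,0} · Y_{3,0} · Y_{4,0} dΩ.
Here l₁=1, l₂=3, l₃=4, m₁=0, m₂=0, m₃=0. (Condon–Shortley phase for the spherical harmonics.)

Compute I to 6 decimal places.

Checks pass: Σm=0; 8 even; l₃=4∈[2,4].
(2·1+1)(2·3+1)(2·4+1) = 189
Δ: 0! 2! 6! / 9! → 1/252
sum: t=0:+1/36 = 1/36
3j²(1 3 4; 0 0 0) = Δ·Π!·Σ² = 4/63  (sign +1)
(m-triple is (0,0,0) — same symbol as above.)
combine: 4πI² = 189·4/63·4/63 = 16/21
take √, sign +1: I = 0.24623252

0.246233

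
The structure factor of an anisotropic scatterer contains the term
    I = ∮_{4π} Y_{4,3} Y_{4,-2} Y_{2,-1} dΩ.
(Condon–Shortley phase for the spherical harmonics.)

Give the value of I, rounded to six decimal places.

-0.187702

Checks pass: Σm=0; 10 even; l₃=2∈[0,8].
(2·4+1)(2·4+1)(2·2+1) = 405
Δ: 6! 2! 2! / 11! → 1/13860
sum: t=2:+1/192 t=3:−1/36 t=4:+1/192 = -5/288
3j²(4 4 2; 0 0 0) = Δ·Π!·Σ² = 20/693  (sign -1)
sum: t=0:+1/1440 t=1:−1/240 = -1/288
3j²(4 4 2; 3 -2 -1) = Δ·Π!·Σ² = 5/132  (sign +1)
combine: 4πI² = 405·20/693·5/132 = 375/847
take √, sign -1: I = -0.18770204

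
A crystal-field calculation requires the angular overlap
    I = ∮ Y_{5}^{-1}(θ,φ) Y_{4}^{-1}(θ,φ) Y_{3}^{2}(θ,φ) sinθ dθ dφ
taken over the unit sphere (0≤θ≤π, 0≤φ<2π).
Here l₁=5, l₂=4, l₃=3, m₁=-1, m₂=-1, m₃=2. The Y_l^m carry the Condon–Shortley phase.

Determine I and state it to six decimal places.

Rules hold: Σm=0, L=12 even, 1≤3≤9.
N = 11·9·7 = 693
Δ = 6!·4!·2!/13! = 1/180180
Racah Σ t=2..4: t=2:+1/576 t=3:−1/144 t=4:+1/576 = -1/288
⇒ 3j(5 4 3; 0 0 0)² = 20/1001, sgn +1
Racah Σ t=2..3: t=2:+1/1152 t=3:−1/432 = -5/3456
⇒ 3j(5 4 3; -1 -1 2)² = 625/36036, sgn +1
4πI² = N·(3j₀)²·(3jₘ)² = 3125/13013
I = +1·√(0.240144/4π) = 0.13823925

0.138239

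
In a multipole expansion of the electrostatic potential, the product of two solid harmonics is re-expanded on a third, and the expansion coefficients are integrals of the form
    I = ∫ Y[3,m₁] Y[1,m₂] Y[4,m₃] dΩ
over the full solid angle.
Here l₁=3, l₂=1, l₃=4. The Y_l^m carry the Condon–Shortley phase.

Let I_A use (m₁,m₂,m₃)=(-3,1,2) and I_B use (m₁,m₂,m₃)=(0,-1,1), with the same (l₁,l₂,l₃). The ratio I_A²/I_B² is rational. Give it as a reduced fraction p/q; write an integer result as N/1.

1/10

Shared (l₁,l₂,l₃)=(3,1,4): N and (l;000)² cancel in I_A²/I_B².
A: Δ = 0!·6!·2!/9! = 1/252; Racah Σ t=0..0: t=0:+1/1440 = 1/1440; ⇒ 3j(3 1 4; -3 1 2)² = 1/252, sgn +1
B: Δ = 0!·6!·2!/9! = 1/252; Racah Σ t=0..0: t=0:+1/72 = 1/72; ⇒ 3j(3 1 4; 0 -1 1)² = 5/126, sgn -1
I_A²/I_B² = (1/252)/(5/126) = 1/10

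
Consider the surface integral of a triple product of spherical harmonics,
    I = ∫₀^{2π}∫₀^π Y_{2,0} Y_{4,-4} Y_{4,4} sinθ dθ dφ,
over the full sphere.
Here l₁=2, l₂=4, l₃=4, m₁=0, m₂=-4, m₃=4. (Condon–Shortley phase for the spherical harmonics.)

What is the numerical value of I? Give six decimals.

-0.229376

m-sum 0 ✓  L=10 even ✓  2≤4≤6 ✓
Π(2lᵢ+1) = 5×9×9 = 405
triangle coeff Δ(2,4,4) = 1/13860
Σ_t [0,2]: t=0:+1/192 t=1:−1/36 t=2:+1/192 = -5/288
(3j)²=20/693 [(2 4 4; 0 0 0)], sign=-1
Σ_t [0,0]: t=0:+1/2880 = 1/2880
(3j)²=28/495 [(2 4 4; 0 -4 4)], sign=+1
⇒ 4πI² = 80/121
I = (-1)√(80/121/(4π)) = -0.22937568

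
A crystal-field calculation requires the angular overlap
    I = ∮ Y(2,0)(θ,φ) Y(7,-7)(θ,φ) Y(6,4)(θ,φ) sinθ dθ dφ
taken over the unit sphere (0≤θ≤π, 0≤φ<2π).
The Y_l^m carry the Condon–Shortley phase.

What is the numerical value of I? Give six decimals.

0.000000

0 − 7 + 4 = -3 ≠ 0: azimuthal integral kills it; I = 0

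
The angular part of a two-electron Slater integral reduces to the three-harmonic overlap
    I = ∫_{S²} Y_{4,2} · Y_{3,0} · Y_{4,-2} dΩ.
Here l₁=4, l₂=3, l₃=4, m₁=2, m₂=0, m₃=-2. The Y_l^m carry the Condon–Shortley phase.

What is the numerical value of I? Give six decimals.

0.000000

Σlᵢ=11 odd — θ-integrand is odd under cosθ→−cosθ; I=0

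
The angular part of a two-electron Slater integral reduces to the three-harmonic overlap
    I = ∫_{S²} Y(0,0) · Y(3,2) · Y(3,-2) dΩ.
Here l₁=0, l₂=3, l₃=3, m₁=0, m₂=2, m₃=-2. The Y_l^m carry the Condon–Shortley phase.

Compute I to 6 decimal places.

0.282095

m-sum 0 ✓  L=6 even ✓  3≤3≤3 ✓
Π(2lᵢ+1) = 1×7×7 = 49
triangle coeff Δ(0,3,3) = 1/7
Σ_t [0,0]: t=0:+1/36 = 1/36
(3j)²=1/7 [(0 3 3; 0 0 0)], sign=-1
Σ_t [0,0]: t=0:+1/120 = 1/120
(3j)²=1/7 [(0 3 3; 0 2 -2)], sign=-1
⇒ 4πI² = 1/1
I = (+1)√(1/1/(4π)) = 0.28209479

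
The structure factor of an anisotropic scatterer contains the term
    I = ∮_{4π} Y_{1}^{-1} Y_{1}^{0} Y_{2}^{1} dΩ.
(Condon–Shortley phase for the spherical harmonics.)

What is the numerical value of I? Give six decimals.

Checks pass: Σm=0; 4 even; l₃=2∈[0,2].
(2·1+1)(2·1+1)(2·2+1) = 45
Δ: 0! 2! 2! / 5! → 1/30
sum: t=0:+1/1 = 1/1
3j²(1 1 2; 0 0 0) = Δ·Π!·Σ² = 2/15  (sign +1)
sum: t=0:+1/2 = 1/2
3j²(1 1 2; -1 0 1) = Δ·Π!·Σ² = 1/10  (sign -1)
combine: 4πI² = 45·2/15·1/10 = 3/5
take √, sign -1: I = -0.21850969

-0.218510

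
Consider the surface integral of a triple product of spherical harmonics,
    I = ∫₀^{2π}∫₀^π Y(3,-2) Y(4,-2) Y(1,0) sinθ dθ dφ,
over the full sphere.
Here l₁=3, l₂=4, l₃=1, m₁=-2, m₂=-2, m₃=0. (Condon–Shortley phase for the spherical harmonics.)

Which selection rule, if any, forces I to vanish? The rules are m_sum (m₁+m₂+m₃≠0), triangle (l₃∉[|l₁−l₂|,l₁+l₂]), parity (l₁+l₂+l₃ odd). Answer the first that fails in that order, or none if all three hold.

Σmᵢ = -4  ✗
l₃∈[|l₁−l₂|,l₁+l₂]=[1,7], have l₃=1
Σlᵢ = 8 ⇒ even

m_sum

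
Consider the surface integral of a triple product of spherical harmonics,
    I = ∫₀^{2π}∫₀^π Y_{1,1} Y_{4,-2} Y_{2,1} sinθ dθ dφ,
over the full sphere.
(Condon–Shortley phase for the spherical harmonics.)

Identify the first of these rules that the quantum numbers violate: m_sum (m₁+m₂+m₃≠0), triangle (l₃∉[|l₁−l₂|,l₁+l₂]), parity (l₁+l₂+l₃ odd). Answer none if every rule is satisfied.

triangle

m₁+m₂+m₃ = 1 − 2 + 1 = 0  ✓
triangle: |1−4|=3 ≤ l₃=2 ≤ 1+4=5  ✗
parity: l₁+l₂+l₃ = 7 is odd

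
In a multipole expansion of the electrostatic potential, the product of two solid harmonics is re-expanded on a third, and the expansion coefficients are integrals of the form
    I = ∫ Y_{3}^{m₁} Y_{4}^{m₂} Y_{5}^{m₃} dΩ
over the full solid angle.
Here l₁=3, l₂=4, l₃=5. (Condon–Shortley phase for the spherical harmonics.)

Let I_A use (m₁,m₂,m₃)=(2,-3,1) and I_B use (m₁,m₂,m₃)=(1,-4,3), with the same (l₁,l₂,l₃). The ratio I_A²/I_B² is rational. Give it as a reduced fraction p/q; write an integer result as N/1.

605/672

Same 3,4,5: normalisation and zero-m 3j drop out of the ratio.
A: Δ: 2! 4! 6! / 13! → 1/180180; sum: t=0:+1/1440 t=1:−1/17280 = 11/17280; 3j²(3 4 5; 2 -3 1) = Δ·Π!·Σ² = 11/468  (sign +1)
B: Δ: 2! 4! 6! / 13! → 1/180180; sum: t=0:+1/5760 = 1/5760; 3j²(3 4 5; 1 -4 3) = Δ·Π!·Σ² = 56/2145  (sign +1)
I_A²/I_B² = (11/468)/(56/2145) = 605/672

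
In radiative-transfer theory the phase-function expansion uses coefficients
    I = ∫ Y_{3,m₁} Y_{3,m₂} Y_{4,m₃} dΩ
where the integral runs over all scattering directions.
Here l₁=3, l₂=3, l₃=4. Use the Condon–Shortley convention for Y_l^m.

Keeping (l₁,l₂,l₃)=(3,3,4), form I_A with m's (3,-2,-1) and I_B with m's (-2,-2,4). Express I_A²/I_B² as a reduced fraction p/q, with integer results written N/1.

Shared (l₁,l₂,l₃)=(3,3,4): N and (l;000)² cancel in I_A²/I_B².
A: Δ = 2!·4!·4!/11! = 1/34650; Racah Σ t=0..0: t=0:+1/288 = 1/288; ⇒ 3j(3 3 4; 3 -2 -1)² = 5/231, sgn -1
B: Δ = 2!·4!·4!/11! = 1/34650; Racah Σ t=1..1: t=1:−1/576 = -1/576; ⇒ 3j(3 3 4; -2 -2 4)² = 5/99, sgn -1
I_A²/I_B² = (5/231)/(5/99) = 3/7

3/7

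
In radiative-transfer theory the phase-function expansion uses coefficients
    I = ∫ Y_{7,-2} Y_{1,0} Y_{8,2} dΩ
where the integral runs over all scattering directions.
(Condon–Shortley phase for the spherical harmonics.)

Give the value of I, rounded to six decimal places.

Rules hold: Σm=0, L=16 even, 6≤8≤8.
N = 15·3·17 = 765
Δ = 0!·14!·2!/17! = 1/2040
Racah Σ t=0..0: t=0:+1/25401600 = 1/25401600
⇒ 3j(7 1 8; 0 0 0)² = 8/255, sgn +1
Racah Σ t=0..0: t=0:+1/43545600 = 1/43545600
⇒ 3j(7 1 8; -2 0 2)² = 1/34, sgn +1
4πI² = N·(3j₀)²·(3jₘ)² = 12/17
I = +1·√(0.705882/4π) = 0.23700703

0.237007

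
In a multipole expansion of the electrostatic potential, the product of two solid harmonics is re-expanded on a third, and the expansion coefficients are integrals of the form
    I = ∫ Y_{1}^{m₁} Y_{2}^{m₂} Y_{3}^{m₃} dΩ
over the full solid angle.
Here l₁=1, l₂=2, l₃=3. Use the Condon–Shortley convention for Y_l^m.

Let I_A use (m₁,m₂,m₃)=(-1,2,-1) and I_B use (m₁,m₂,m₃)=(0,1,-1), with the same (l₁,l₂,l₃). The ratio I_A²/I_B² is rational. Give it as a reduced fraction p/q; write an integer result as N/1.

1/8

Same 1,2,3: normalisation and zero-m 3j drop out of the ratio.
A: Δ: 0! 2! 4! / 7! → 1/105; sum: t=0:+1/48 = 1/48; 3j²(1 2 3; -1 2 -1) = Δ·Π!·Σ² = 1/105  (sign +1)
B: Δ: 0! 2! 4! / 7! → 1/105; sum: t=0:+1/6 = 1/6; 3j²(1 2 3; 0 1 -1) = Δ·Π!·Σ² = 8/105  (sign +1)
I_A²/I_B² = (1/105)/(8/105) = 1/8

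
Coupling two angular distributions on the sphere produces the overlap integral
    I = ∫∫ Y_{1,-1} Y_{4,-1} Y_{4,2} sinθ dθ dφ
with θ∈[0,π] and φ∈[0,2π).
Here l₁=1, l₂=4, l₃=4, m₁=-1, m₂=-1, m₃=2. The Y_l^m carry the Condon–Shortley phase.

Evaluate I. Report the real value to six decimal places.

L=9 odd ⇒ parity kills the (l;000) factor ⇒ I = 0

0.000000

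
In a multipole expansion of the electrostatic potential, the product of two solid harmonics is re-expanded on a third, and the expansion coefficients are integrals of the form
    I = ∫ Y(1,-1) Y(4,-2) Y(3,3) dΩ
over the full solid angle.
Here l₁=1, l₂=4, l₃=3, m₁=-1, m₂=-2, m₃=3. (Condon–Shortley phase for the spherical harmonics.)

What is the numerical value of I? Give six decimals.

m-sum 0 ✓  L=8 even ✓  3≤3≤5 ✓
Π(2lᵢ+1) = 3×9×7 = 189
triangle coeff Δ(1,4,3) = 1/252
Σ_t [1,1]: t=1:−1/36 = -1/36
(3j)²=4/63 [(1 4 3; 0 0 0)], sign=+1
Σ_t [2,2]: t=2:+1/1440 = 1/1440
(3j)²=1/252 [(1 4 3; -1 -2 3)], sign=+1
⇒ 4πI² = 1/21
I = (+1)√(1/21/(4π)) = 0.06155813

0.061558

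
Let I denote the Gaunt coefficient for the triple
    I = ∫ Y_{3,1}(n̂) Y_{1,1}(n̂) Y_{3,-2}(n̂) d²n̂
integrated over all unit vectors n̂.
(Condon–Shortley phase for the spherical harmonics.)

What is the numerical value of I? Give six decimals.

Σlᵢ=7 odd — θ-integrand is odd under cosθ→−cosθ; I=0

0.000000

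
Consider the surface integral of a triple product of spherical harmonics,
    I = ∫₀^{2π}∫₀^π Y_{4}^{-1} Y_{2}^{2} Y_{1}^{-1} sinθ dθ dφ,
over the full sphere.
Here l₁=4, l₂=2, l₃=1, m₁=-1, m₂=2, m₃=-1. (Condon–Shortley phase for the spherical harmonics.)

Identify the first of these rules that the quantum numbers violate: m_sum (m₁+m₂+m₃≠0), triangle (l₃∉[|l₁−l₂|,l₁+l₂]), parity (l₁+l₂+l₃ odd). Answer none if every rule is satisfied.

azimuthal sum: -1 + 2 − 1 = 0  ✓
2 ≤ 1 ≤ 6 (triangle on l)  ✗
L = 4 + 2 + 1 = 7 (odd)

triangle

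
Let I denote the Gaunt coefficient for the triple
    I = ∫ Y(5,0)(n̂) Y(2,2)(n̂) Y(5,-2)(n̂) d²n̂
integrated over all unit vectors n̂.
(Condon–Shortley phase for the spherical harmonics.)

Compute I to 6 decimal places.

m-sum 0 ✓  L=12 even ✓  3≤5≤7 ✓
Π(2lᵢ+1) = 11×5×11 = 605
triangle coeff Δ(5,2,5) = 1/38610
Σ_t [0,2]: t=0:+1/2880 t=1:−1/576 t=2:+1/2880 = -1/960
(3j)²=10/429 [(5 2 5; 0 0 0)], sign=+1
Σ_t [2,2]: t=2:+1/2880 = 1/2880
(3j)²=14/429 [(5 2 5; 0 2 -2)], sign=-1
⇒ 4πI² = 700/1521
I = (-1)√(700/1521/(4π)) = -0.19137248

-0.191372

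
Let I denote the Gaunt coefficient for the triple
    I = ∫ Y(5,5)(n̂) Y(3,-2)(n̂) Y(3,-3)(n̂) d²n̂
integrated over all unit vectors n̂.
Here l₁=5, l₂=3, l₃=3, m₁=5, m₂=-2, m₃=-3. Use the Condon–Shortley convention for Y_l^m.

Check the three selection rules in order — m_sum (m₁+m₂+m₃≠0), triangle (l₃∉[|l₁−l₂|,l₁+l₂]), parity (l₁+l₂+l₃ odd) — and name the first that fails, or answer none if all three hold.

parity

m₁+m₂+m₃ = 5 − 2 − 3 = 0  ✓
triangle: |5−3|=2 ≤ l₃=3 ≤ 5+3=8  ✓
parity: l₁+l₂+l₃ = 11 is odd  ✗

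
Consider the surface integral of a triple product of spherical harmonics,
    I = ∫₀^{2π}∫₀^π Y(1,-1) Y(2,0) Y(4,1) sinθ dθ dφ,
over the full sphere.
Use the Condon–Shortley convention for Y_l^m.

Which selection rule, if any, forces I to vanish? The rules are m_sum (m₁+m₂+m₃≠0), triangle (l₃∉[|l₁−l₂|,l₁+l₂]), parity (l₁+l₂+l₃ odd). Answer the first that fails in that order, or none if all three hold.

triangle

azimuthal sum: -1 + 0 + 1 = 0  ✓
1 ≤ 4 ≤ 3 (triangle on l)  ✗
L = 1 + 2 + 4 = 7 (odd)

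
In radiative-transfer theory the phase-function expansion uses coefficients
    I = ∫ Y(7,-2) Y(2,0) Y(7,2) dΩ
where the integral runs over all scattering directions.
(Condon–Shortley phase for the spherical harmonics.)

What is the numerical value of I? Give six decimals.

m-sum 0 ✓  L=16 even ✓  5≤7≤9 ✓
Π(2lᵢ+1) = 15×5×15 = 1125
triangle coeff Δ(7,2,7) = 1/185640
Σ_t [0,2]: t=0:+1/2419200 t=1:−1/518400 t=2:+1/2419200 = -1/907200
(3j)²=56/3315 [(7 2 7; 0 0 0)], sign=+1
Σ_t [0,2]: t=0:+1/8709120 t=1:−1/967680 t=2:+1/2419200 = -11/21772800
(3j)²=242/23205 [(7 2 7; -2 0 2)], sign=+1
⇒ 4πI² = 9680/48841
I = (+1)√(9680/48841/(4π)) = 0.12558578

0.125586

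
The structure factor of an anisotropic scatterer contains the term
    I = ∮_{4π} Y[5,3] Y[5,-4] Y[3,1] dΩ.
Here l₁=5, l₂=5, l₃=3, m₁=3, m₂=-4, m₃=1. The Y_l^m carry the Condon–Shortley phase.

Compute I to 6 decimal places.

Σlᵢ=13 odd — θ-integrand is odd under cosθ→−cosθ; I=0

0.000000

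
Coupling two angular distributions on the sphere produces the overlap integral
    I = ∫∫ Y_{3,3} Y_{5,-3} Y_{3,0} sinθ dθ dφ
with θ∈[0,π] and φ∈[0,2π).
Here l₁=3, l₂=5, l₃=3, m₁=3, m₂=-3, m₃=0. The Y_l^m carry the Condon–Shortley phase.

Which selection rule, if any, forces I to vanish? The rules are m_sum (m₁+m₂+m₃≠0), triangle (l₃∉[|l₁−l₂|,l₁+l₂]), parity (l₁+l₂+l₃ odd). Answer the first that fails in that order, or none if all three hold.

parity

azimuthal sum: 3 − 3 + 0 = 0  ✓
2 ≤ 3 ≤ 8 (triangle on l)  ✓
L = 3 + 5 + 3 = 11 (odd)  ✗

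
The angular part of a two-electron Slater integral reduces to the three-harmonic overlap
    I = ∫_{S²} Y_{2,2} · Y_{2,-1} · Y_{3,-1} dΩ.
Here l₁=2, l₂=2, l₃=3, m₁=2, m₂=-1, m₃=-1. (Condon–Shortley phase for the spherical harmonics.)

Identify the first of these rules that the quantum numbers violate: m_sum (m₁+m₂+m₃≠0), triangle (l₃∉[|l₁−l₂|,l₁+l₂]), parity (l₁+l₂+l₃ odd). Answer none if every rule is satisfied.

parity

azimuthal sum: 2 − 1 − 1 = 0  ✓
0 ≤ 3 ≤ 4 (triangle on l)  ✓
L = 2 + 2 + 3 = 7 (odd)  ✗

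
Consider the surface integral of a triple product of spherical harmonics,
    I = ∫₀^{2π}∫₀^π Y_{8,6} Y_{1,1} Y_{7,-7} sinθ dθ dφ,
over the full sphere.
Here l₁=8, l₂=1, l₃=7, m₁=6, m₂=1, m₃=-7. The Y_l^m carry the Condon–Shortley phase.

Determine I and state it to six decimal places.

Checks pass: Σm=0; 16 even; l₃=7∈[7,9].
(2·8+1)(2·1+1)(2·7+1) = 765
Δ: 2! 14! 0! / 17! → 1/2040
sum: t=1:−1/25401600 = -1/25401600
3j²(8 1 7; 0 0 0) = Δ·Π!·Σ² = 8/255  (sign +1)
sum: t=2:+1/174356582400 = 1/174356582400
3j²(8 1 7; 6 1 -7) = Δ·Π!·Σ² = 1/2040  (sign +1)
combine: 4πI² = 765·8/255·1/2040 = 1/85
take √, sign +1: I = 0.03059748

0.030597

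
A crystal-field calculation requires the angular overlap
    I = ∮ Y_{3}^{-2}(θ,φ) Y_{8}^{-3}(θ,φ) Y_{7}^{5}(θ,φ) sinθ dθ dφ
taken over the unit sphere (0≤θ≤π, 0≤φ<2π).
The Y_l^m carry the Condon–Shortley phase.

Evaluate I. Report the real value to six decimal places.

Checks pass: Σm=0; 18 even; l₃=7∈[5,11].
(2·3+1)(2·8+1)(2·7+1) = 1785
Δ: 4! 2! 12! / 19! → 1/5290740
sum: t=1:−1/7257600 t=2:+1/2073600 t=3:−1/7257600 = 1/4838400
3j²(3 8 7; 0 0 0) = Δ·Π!·Σ² = 252/20995  (sign -1)
sum: t=3:−1/87091200 t=4:+1/958003200 = -1/95800320
3j²(3 8 7; -2 -3 5) = Δ·Π!·Σ² = 1000/88179  (sign -1)
combine: 4πI² = 1785·252/20995·1000/88179 = 252000/1037153
take √, sign +1: I = 0.13905094

0.139051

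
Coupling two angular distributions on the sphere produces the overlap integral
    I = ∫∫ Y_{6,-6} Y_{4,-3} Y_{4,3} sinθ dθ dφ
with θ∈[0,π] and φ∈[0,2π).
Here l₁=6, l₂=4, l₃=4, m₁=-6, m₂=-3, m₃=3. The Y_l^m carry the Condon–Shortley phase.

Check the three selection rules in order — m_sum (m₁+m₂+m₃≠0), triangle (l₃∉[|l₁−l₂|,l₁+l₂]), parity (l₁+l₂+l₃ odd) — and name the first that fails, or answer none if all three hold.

azimuthal sum: -6 − 3 + 3 = -6  ✗
2 ≤ 4 ≤ 10 (triangle on l)
L = 6 + 4 + 4 = 14 (even)

m_sum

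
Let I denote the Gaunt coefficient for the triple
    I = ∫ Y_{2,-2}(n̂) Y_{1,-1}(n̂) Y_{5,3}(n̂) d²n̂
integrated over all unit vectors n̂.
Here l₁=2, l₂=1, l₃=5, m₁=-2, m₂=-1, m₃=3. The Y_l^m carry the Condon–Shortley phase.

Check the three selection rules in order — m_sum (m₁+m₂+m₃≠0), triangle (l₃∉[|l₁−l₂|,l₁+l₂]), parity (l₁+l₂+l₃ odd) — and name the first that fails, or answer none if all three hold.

Σmᵢ = 0  ✓
l₃∈[|l₁−l₂|,l₁+l₂]=[1,3], have l₃=5  ✗
Σlᵢ = 8 ⇒ even

triangle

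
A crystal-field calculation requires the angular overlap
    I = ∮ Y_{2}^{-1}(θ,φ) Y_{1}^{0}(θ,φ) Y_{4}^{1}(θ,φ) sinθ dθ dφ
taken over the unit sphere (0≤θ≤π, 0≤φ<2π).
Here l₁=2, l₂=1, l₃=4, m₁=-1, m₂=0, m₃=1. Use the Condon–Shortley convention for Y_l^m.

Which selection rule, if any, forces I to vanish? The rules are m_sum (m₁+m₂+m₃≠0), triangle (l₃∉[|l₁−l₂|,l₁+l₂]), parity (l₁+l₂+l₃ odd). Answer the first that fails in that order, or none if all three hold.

Σmᵢ = 0  ✓
l₃∈[|l₁−l₂|,l₁+l₂]=[1,3], have l₃=4  ✗
Σlᵢ = 7 ⇒ odd

triangle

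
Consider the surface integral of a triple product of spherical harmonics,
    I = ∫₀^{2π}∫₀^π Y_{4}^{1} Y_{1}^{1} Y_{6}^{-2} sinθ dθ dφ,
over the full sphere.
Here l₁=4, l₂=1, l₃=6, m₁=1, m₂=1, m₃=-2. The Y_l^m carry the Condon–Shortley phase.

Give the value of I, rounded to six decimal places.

triangle: need 3≤l₃≤5, have 6; I=0

0.000000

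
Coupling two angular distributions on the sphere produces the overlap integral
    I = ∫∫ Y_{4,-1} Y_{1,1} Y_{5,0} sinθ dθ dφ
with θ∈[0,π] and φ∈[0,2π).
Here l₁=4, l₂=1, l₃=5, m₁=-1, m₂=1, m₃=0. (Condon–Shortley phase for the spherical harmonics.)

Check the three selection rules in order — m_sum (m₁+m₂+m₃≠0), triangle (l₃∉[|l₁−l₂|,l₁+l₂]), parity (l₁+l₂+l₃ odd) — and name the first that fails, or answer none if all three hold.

Σmᵢ = 0  ✓
l₃∈[|l₁−l₂|,l₁+l₂]=[3,5], have l₃=5  ✓
Σlᵢ = 10 ⇒ even  ✓

none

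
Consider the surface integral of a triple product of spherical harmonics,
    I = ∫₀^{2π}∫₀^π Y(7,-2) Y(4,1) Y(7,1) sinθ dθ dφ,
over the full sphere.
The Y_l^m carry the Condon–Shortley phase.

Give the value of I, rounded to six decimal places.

0.100255

m-sum 0 ✓  L=18 even ✓  3≤7≤11 ✓
Π(2lᵢ+1) = 15×9×15 = 2025
triangle coeff Δ(7,4,7) = 1/58198140
Σ_t [0,4]: t=0:+1/17418240 t=1:−1/622080 t=2:+1/230400 t=3:−1/622080 t=4:+1/17418240 = 1/806400
(3j)²=2268/230945 [(7 4 7; 0 0 0)], sign=-1
Σ_t [1,4]: t=1:−1/11612160 t=2:+1/725760 t=3:−1/414720 t=4:+1/2073600 = -37/58060800
(3j)²=4107/646646 [(7 4 7; -2 1 1)], sign=-1
⇒ 4πI² = 269460270/2133423721
I = (+1)√(269460270/2133423721/(4π)) = 0.10025450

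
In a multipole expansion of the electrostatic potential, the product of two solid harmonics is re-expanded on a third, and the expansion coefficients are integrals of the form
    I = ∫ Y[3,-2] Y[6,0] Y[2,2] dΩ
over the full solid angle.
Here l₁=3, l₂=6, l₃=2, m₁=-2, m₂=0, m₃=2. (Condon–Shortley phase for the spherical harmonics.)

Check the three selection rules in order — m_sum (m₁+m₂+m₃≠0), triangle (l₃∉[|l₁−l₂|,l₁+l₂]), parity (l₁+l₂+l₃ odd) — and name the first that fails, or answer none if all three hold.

Σmᵢ = 0  ✓
l₃∈[|l₁−l₂|,l₁+l₂]=[3,9], have l₃=2  ✗
Σlᵢ = 11 ⇒ odd

triangle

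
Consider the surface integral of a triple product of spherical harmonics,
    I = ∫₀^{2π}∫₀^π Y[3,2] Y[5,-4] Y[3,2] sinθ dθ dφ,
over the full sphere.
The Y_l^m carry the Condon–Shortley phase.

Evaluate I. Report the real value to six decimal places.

0.000000

L=11 odd ⇒ parity kills the (l;000) factor ⇒ I = 0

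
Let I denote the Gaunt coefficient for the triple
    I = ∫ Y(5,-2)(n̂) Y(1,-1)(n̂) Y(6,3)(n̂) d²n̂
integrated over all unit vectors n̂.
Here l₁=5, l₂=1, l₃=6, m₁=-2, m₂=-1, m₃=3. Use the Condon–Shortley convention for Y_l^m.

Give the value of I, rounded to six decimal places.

-0.245154

Checks pass: Σm=0; 12 even; l₃=6∈[4,6].
(2·5+1)(2·1+1)(2·6+1) = 429
Δ: 0! 10! 2! / 13! → 1/858
sum: t=0:+1/14400 = 1/14400
3j²(5 1 6; 0 0 0) = Δ·Π!·Σ² = 6/143  (sign +1)
sum: t=0:+1/60480 = 1/60480
3j²(5 1 6; -2 -1 3) = Δ·Π!·Σ² = 6/143  (sign -1)
combine: 4πI² = 429·6/143·6/143 = 108/143
take √, sign -1: I = -0.24515397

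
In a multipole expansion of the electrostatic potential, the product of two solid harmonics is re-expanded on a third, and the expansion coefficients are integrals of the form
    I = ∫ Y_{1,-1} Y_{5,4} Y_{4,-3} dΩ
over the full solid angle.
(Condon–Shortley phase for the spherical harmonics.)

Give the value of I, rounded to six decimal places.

0.294638

Rules hold: Σm=0, L=10 even, 4≤4≤6.
N = 3·11·9 = 297
Δ = 2!·0!·8!/11! = 1/495
Racah Σ t=1..1: t=1:−1/576 = -1/576
⇒ 3j(1 5 4; 0 0 0)² = 5/99, sgn -1
Racah Σ t=2..2: t=2:+1/10080 = 1/10080
⇒ 3j(1 5 4; -1 4 -3)² = 4/55, sgn -1
4πI² = N·(3j₀)²·(3jₘ)² = 12/11
I = +1·√(1.09091/4π) = 0.29463840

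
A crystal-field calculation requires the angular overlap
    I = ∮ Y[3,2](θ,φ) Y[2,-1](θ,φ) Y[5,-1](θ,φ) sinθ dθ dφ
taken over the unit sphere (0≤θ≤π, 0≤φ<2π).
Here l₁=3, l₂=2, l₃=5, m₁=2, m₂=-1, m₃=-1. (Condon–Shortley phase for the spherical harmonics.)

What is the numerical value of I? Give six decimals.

Checks pass: Σm=0; 10 even; l₃=5∈[1,5].
(2·3+1)(2·2+1)(2·5+1) = 385
Δ: 0! 6! 4! / 11! → 1/2310
sum: t=0:+1/144 = 1/144
3j²(3 2 5; 0 0 0) = Δ·Π!·Σ² = 10/231  (sign -1)
sum: t=0:+1/720 = 1/720
3j²(3 2 5; 2 -1 -1) = Δ·Π!·Σ² = 4/385  (sign +1)
combine: 4πI² = 385·10/231·4/385 = 40/231
take √, sign -1: I = -0.11738675

-0.117387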